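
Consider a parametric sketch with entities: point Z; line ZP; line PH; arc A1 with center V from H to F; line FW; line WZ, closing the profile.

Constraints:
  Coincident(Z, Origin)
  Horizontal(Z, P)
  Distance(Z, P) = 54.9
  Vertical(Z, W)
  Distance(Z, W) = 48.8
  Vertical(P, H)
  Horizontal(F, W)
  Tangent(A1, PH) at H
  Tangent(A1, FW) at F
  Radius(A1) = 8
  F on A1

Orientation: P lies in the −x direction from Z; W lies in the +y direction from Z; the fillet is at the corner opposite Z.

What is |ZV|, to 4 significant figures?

62.16

Z and W share the same x with |ZW| = 48.8 and W on the +y side, so W = (0.000, 48.80). The virtual corner opposite Z is at (-54.90, 48.80). Tangency of A1 to PH means the radius VH is perpendicular to PH and A1 meets FW tangentially, so VF is at right angles to FW, with radius 8.0, so the center V sits 8.0 in from both sides at V = (-46.90, 40.80). Then |ZV| = |V − Z| = 62.16.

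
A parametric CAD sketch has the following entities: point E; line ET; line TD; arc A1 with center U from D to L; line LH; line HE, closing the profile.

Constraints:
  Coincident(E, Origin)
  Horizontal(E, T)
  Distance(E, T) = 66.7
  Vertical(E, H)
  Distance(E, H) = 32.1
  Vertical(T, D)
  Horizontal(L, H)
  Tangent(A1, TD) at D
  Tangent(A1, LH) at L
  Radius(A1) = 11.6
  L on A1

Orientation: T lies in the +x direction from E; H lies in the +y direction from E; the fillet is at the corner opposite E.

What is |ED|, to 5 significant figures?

69.779

E is at the origin; ET is horizontal with |ET| = 66.7 and T on the +x side, so T = (66.700, 0.0000). E and H share the same x with |EH| = 32.1 and H on the +y side, so H = (0.0000, 32.100). The virtual corner opposite E is at (66.700, 32.100). Tangency of A1 to TD means the radius UD is perpendicular to TD and tangency of A1 to LH means the radius UL is perpendicular to LH, with radius 11.6, so the center U sits 11.6 in from both sides at U = (55.100, 20.500). That places the tangent points at D = (66.700, 20.500) on TD and L = (55.100, 32.100) on LH. Then |ED| = |D − E| = 69.779.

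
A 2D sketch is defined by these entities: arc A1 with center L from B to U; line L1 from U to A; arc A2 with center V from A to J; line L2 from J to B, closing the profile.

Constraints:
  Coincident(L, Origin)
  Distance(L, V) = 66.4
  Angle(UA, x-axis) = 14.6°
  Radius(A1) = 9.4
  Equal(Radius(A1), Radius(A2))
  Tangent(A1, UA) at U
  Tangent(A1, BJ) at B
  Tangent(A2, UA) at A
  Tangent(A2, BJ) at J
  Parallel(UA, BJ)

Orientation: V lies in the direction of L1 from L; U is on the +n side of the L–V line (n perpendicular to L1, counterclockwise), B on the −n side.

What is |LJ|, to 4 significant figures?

67.06

The slot axis is L1's direction at 14.6°, so u = (cos 14.6°, sin 14.6°) = (0.9677, 0.2521) and n = (−sin 14.6°, cos 14.6°) = (-0.2521, 0.9677). L is at the origin and V lies 66.4 along u from L, so V = 66.4·u = (64.26, 16.74). Tangency of A1 to both parallel lines with radius 9.4 puts U and B at L ± 9.4·n: U = (-2.369, 9.096), B = (2.369, -9.096). Equal radii place A and J the same way about V: A = V + 9.4·n = (61.89, 25.83), J = V − 9.4·n = (66.63, 7.641). Then |LJ| = |J − L| = 67.06.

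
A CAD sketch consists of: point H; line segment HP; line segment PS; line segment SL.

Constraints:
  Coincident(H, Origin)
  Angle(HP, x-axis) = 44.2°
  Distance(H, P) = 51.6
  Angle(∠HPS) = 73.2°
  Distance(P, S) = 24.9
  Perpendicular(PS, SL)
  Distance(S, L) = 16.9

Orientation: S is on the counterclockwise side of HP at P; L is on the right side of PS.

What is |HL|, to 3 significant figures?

67.0

∠HPS = 73.2°, so PS runs at 44.2° + (180° − 73.2°) = 151° from the x-axis; with |PS| = 24.9, S = P + 24.9·(cos 151°, sin 151°) = (15.2, 48.0). PS is perpendicular to SL; with |SL| = 16.9 on the right of PS, L = S + 16.9·(0.485, 0.875) = (23.4, 62.8). Then |HL| = |L − H| = 67.0.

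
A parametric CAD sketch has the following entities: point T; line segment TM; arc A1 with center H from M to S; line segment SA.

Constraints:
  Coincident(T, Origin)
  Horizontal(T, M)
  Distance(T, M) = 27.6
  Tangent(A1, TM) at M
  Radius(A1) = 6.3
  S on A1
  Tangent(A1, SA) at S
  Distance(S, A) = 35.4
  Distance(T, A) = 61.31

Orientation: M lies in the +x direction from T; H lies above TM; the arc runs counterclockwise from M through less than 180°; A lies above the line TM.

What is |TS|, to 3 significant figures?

33.1

T is at the origin; T and M share the same y with |TM| = 27.6 and M on the +x side, so M = (27.6, 0.00). Tangency of A1 to TM means the radius HM is perpendicular to TM, so H = M + (0, 6.3) = (27.6, 6.30). Since HS ⟂ SA (tangency), |HA| = √(6.3² + 35.4²) = 36.0 regardless of where S sits on A1. So A lies on both circle(T, 61.31) and circle(H, 36.0); the above-TM intersection is A = (51.7, 33.0). S is the foot of the tangent from A: S = (32.9, 2.97).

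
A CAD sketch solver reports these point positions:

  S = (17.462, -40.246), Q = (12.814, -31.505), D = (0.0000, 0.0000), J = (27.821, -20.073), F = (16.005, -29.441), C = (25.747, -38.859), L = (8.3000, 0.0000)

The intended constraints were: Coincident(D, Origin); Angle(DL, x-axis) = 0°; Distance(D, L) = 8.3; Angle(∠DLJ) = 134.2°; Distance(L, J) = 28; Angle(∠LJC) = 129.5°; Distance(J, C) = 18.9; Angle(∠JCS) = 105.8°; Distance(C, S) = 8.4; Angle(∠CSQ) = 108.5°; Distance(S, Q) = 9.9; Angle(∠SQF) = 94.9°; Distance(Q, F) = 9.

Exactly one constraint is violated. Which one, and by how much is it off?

Distance(Q, F) = 9 — off by 5.20.

D = (0.00, 0.00) ✓; DL at 0.000° ✓; |DL| = 8.300 ✓; ∠DLJ = 134.2° ✓; |LJ| = 28.00 ✓; ∠LJC = 129.5° ✓; |JC| = 18.90 ✓; ∠JCS = 105.8° ✓; |CS| = 8.400 ✓; ∠CSQ = 108.5° ✓; |SQ| = 9.900 ✓; ∠SQF = 94.89° ✓; |QF| = 3.800 ✗.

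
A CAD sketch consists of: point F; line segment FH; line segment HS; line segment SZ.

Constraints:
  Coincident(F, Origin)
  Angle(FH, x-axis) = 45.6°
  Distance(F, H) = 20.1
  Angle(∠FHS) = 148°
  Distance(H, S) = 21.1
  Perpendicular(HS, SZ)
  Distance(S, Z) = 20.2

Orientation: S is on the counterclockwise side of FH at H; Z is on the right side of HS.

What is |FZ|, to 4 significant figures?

49.06

F is at the origin; FH runs at 45.6° with length 20.1, so H = 20.1·(cos 45.6°, sin 45.6°) = (14.06, 14.36). ∠FHS = 148.0°, so HS runs at 45.6° + (180° − 148.0°) = 77.60° from the x-axis; with |HS| = 21.1, S = H + 21.1·(cos 77.60°, sin 77.60°) = (18.59, 34.97). The perpendicularity gives SZ at right angles to HS; with |SZ| = 20.2 on the right of HS, Z = S + 20.2·(0.9767, -0.2147) = (38.32, 30.63). Then |FZ| = |Z − F| = 49.06.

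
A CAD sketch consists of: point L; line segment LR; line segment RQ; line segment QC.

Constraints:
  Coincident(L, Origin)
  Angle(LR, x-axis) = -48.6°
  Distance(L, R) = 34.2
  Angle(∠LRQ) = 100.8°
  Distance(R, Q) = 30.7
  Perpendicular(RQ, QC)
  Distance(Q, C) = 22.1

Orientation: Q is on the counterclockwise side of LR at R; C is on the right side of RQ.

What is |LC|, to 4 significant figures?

66.92

∠LRQ = 100.8°, so RQ runs at -48.6° + (180° − 100.8°) = 30.60° from the x-axis; with |RQ| = 30.7, Q = R + 30.7·(cos 30.60°, sin 30.60°) = (49.04, -10.03). The perpendicularity gives QC at right angles to RQ; with |QC| = 22.1 on the right of RQ, C = Q + 22.1·(0.5090, -0.8607) = (60.29, -29.05). Then |LC| = |C − L| = 66.92.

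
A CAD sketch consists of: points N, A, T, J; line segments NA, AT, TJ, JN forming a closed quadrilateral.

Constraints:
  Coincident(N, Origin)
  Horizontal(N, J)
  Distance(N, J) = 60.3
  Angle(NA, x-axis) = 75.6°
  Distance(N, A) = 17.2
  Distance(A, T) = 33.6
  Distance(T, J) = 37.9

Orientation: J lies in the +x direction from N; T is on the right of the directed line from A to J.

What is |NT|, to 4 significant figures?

26.16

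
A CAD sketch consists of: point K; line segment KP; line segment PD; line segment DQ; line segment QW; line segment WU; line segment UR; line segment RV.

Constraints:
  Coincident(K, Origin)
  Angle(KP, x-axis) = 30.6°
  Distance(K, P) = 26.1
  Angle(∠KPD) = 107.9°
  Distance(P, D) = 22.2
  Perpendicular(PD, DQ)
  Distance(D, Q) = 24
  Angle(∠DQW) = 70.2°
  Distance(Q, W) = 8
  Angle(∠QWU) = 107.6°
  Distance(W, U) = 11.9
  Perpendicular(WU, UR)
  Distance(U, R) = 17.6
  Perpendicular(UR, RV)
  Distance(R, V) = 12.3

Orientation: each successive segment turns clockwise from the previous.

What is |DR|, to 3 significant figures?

14.6

K is at the origin; KP runs at 30.6° with length 26.1, so P = (22.5, 13.3). ∠KPD = 107.9° gives PD at -41.5° from the x-axis; with |PD| = 22.2, D = (39.1, -1.42). PD ⟂ DQ, so DQ runs at -132°; with |DQ| = 24.0, Q = (23.2, -19.4). ∠DQW = 70.2° gives QW at 119° from the x-axis; with |QW| = 8.0, W = (19.3, -12.4). ∠QWU = 107.6° gives WU at 46.3° from the x-axis; with |WU| = 11.9, U = (27.6, -3.78). WU is perpendicular to UR, so UR runs at -43.7°; with |UR| = 17.6, R = (40.3, -15.9). Then |DR| = |R − D| = 14.6.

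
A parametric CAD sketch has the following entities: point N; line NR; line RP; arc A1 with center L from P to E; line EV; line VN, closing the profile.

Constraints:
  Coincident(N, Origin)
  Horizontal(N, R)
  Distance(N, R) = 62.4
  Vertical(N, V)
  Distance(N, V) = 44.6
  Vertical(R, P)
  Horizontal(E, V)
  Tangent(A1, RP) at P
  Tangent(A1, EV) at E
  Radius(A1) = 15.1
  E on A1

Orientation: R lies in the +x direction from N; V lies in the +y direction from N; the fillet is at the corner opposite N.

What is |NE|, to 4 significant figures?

65.01

N is at the origin; NR is horizontal with |NR| = 62.4 and R on the +x side, so R = (62.40, 0.000). NV is vertical with |NV| = 44.6 and V on the +y side, so V = (0.000, 44.60). The virtual corner opposite N is at (62.40, 44.60). The tangent condition forces LP to be normal to RP and tangency of A1 to EV means the radius LE is perpendicular to EV, with radius 15.1, so the center L sits 15.1 in from both sides at L = (47.30, 29.50). That places the tangent points at P = (62.40, 29.50) on RP and E = (47.30, 44.60) on EV. Then |NE| = |E − N| = 65.01.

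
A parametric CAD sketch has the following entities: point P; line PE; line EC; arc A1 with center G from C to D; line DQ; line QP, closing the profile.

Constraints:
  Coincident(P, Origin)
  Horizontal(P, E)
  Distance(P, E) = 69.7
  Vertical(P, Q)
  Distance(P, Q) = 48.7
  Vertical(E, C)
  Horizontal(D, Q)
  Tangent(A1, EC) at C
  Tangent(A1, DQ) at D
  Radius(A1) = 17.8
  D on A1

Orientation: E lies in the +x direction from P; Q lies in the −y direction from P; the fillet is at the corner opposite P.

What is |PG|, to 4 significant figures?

60.40

P is at the origin; P and E share the same y with |PE| = 69.7 and E on the +x side, so E = (69.70, 0.000). PQ is vertical with |PQ| = 48.7 and Q on the −y side, so Q = (0.000, -48.70). The virtual corner opposite P is at (69.70, -48.70). Since A1 is tangent to EC there, GC ⟂ EC and tangency of A1 to DQ means the radius GD is perpendicular to DQ, with radius 17.8, so the center G sits 17.8 in from both sides at G = (51.90, -30.90). Then |PG| = |G − P| = 60.40.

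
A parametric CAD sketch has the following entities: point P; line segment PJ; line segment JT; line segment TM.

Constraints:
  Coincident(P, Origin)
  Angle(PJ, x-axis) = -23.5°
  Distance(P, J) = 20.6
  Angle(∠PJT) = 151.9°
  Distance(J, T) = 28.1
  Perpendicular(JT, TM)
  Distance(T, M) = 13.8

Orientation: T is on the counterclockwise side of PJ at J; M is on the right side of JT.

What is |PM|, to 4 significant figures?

51.90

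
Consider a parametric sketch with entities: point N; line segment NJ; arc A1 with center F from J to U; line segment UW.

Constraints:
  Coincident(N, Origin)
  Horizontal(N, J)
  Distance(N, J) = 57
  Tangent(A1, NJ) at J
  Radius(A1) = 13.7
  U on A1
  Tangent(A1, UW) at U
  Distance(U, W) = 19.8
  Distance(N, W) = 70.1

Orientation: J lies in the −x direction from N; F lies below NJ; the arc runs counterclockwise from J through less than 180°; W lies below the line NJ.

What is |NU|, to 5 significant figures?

71.884

Checks: |FU| = 13.70 ✓; ∠(FU, UW) = 90.00° ✓; |UW| = 19.80 ✓; |NW| = 70.10 ✓.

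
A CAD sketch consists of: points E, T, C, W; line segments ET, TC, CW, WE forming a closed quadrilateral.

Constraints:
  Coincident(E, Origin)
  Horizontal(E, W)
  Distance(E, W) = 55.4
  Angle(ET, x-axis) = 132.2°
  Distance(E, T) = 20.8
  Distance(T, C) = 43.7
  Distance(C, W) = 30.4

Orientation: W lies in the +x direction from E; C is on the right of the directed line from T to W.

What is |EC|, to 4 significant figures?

25.54

Checks: E = (0.00, 0.00) ✓; |TC| = 43.70 ✓; |CW| = 30.40 ✓.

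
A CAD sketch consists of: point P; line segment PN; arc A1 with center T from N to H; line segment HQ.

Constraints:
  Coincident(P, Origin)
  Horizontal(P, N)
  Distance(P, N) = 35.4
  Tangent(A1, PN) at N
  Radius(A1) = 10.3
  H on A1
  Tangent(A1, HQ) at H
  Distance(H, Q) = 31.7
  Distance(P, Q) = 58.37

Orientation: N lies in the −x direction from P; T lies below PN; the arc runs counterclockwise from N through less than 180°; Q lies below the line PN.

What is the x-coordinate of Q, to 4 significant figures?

-38.99

P is at the origin; PN is horizontal with |PN| = 35.4 and N on the −x side, so N = (-35.40, 0.000). A1 meets PN tangentially, so TN is at right angles to PN, so T = N + (0, -10.3) = (-35.40, -10.30). Since TH ⟂ HQ (tangency), |TQ| = √(10.3² + 31.7²) = 33.33 regardless of where H sits on A1. So Q lies on both circle(P, 58.37) and circle(T, 33.33); the below-PN intersection is Q = (-38.99, -43.44). H is the foot of the tangent from Q: H = (-45.48, -12.41).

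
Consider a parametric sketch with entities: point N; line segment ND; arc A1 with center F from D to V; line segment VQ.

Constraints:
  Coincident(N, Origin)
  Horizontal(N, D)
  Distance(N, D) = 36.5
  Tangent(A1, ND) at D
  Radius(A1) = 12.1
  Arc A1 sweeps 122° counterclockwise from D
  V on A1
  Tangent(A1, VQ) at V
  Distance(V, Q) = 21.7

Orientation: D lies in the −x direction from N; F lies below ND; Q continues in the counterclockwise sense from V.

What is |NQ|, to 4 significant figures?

51.05

On A1, D sits at bearing 90° from F; a 122° counterclockwise sweep puts V at bearing 212°, so V = F + 12.1·(cos 212°, sin 212°) = (-46.76, -18.51). A1 meets VQ tangentially, so FV is at right angles to VQ, so VQ runs along (−sin 212°, cos 212°); with |VQ| = 21.7, Q = (-35.26, -36.91). Then |NQ| = |Q − N| = 51.05.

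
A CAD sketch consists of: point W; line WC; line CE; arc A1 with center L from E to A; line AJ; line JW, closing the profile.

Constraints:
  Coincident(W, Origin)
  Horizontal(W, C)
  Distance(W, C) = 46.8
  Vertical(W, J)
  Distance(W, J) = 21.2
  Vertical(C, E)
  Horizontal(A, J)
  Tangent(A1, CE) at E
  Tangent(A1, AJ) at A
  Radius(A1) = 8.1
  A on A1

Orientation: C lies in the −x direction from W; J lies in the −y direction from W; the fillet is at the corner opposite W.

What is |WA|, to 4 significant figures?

44.13

The virtual corner opposite W is at (-46.80, -21.20). Since A1 is tangent to CE there, LE ⟂ CE and A1 meets AJ tangentially, so LA is at right angles to AJ, with radius 8.1, so the center L sits 8.1 in from both sides at L = (-38.70, -13.10). That places the tangent points at E = (-46.80, -13.10) on CE and A = (-38.70, -21.20) on AJ. Then |WA| = |A − W| = 44.13.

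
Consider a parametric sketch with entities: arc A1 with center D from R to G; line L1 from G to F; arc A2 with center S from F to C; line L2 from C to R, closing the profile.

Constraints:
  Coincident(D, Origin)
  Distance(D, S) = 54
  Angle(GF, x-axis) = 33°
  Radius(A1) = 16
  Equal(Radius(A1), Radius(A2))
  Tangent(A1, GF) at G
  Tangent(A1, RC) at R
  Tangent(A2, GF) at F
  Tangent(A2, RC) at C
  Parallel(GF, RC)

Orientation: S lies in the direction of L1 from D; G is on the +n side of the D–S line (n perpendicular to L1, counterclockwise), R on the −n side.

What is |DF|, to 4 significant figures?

56.32

The slot axis is L1's direction at 33.0°, so u = (cos 33.0°, sin 33.0°) = (0.8387, 0.5446) and n = (−sin 33.0°, cos 33.0°) = (-0.5446, 0.8387). D is at the origin and S lies 54.0 along u from D, so S = 54.0·u = (45.29, 29.41). Tangency of A1 to both parallel lines with radius 16.0 puts G and R at D ± 16.0·n: G = (-8.714, 13.42), R = (8.714, -13.42). Equal radii place F and C the same way about S: F = S + 16.0·n = (36.57, 42.83), C = S − 16.0·n = (54.00, 15.99). Then |DF| = |F − D| = 56.32.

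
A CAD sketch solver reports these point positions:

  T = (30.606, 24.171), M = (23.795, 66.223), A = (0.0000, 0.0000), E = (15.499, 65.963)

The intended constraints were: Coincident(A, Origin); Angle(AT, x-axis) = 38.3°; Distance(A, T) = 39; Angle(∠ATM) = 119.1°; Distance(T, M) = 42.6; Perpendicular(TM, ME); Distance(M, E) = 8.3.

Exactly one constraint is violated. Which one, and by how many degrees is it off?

Perpendicular(TM, ME) — off by 7.40°.

A = (0.00, 0.00) ✓; AT at 38.30° ✓; |AT| = 39.00 ✓; ∠ATM = 119.1° ✓; |TM| = 42.60 ✓; ∠(TM, ME) = 82.60° ✗; |ME| = 8.300 ✓.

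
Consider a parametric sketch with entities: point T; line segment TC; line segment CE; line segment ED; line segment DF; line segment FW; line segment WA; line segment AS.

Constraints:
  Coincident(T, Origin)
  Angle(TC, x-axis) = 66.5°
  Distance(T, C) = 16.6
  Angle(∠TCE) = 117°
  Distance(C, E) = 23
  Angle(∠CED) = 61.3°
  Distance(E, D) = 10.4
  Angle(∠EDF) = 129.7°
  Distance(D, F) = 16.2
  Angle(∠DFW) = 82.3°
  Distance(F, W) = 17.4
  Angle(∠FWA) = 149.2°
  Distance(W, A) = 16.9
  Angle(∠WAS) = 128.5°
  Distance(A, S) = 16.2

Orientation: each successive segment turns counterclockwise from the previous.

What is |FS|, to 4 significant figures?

42.10

T is at the origin; TC runs at 66.5° with length 16.6, so C = (6.619, 15.22). ∠TCE = 117.0° gives CE at 129.5° from the x-axis; with |CE| = 23.0, E = (-8.011, 32.97). ∠CED = 61.3° gives ED at -111.8° from the x-axis; with |ED| = 10.4, D = (-11.87, 23.31). ∠EDF = 129.7° gives DF at -61.50° from the x-axis; with |DF| = 16.2, F = (-4.143, 9.077). ∠DFW = 82.3° gives FW at 36.20° from the x-axis; with |FW| = 17.4, W = (9.898, 19.35). ∠FWA = 149.2° gives WA at 67.00° from the x-axis; with |WA| = 16.9, A = (16.50, 34.91). ∠WAS = 128.5° gives AS at 118.5° from the x-axis; with |AS| = 16.2, S = (8.772, 49.15). Then |FS| = |S − F| = 42.10.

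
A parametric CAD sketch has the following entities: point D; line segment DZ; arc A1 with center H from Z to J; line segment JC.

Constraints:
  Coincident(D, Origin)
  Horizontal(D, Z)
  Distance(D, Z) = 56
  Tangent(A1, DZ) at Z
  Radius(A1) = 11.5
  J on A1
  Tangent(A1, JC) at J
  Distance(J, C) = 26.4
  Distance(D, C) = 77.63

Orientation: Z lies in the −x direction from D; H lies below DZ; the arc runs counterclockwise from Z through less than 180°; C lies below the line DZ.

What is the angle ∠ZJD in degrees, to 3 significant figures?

35.1°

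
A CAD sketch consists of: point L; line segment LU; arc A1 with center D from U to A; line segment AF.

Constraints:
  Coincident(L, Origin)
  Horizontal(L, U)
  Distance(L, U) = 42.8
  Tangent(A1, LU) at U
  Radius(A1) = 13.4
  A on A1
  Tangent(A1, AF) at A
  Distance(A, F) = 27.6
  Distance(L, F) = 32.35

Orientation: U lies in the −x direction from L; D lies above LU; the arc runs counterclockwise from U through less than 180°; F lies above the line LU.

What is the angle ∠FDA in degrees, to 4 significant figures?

64.10°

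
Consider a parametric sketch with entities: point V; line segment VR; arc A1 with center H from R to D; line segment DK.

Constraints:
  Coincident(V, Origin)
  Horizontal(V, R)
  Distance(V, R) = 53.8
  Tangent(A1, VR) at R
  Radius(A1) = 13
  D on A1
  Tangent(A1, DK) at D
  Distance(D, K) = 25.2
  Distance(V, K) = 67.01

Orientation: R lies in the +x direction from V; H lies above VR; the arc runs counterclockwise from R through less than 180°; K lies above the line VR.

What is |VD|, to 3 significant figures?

67.9

Checks: |VR| = 53.80 ✓; |HD| = 13.00 ✓; ∠(HD, DK) = 90.00° ✓; |DK| = 25.20 ✓; |VK| = 67.01 ✓.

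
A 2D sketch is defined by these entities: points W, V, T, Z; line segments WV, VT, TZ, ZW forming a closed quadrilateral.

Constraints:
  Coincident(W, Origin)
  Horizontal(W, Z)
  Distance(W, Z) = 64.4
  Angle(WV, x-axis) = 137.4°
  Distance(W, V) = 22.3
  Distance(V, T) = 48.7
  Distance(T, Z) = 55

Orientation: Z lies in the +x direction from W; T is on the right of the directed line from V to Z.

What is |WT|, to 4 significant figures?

26.83

Checks: |VT| = 48.70 ✓; |TZ| = 55.00 ✓.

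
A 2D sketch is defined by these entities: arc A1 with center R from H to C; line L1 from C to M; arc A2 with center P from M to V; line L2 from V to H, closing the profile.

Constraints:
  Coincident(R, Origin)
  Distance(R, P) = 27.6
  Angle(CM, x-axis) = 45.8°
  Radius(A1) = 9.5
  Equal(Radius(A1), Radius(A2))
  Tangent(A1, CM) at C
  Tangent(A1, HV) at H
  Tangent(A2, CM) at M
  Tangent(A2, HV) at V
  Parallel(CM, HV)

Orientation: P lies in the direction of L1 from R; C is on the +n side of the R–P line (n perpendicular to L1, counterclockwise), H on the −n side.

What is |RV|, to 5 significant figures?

29.189

The slot axis is L1's direction at 45.8°, so u = (cos 45.8°, sin 45.8°) = (0.69717, 0.71691) and n = (−sin 45.8°, cos 45.8°) = (-0.71691, 0.69717). R is at the origin and P lies 27.6 along u from R, so P = 27.6·u = (19.242, 19.787). Tangency of A1 to both parallel lines with radius 9.5 puts C and H at R ± 9.5·n: C = (-6.8107, 6.6231), H = (6.8107, -6.6231). Equal radii place M and V the same way about P: M = P + 9.5·n = (12.431, 26.410), V = P − 9.5·n = (26.052, 13.164). Then |RV| = |V − R| = 29.189.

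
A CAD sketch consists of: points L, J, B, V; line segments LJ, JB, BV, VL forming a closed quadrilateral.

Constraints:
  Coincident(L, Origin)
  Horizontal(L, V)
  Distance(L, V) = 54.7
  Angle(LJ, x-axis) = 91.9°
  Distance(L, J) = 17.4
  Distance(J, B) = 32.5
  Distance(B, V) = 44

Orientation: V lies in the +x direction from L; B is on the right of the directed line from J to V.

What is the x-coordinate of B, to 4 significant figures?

12.48

L is at the origin; L and V share the same y with |LV| = 54.7 and V in +x, so V = (54.7, 0). LJ runs at 91.9° with |LJ| = 17.4, so J = (-0.5769, 17.39). B is determined by |JB| = 32.5 and |BV| = 44.0 together: it lies at the intersection of circle(J, 32.5) and circle(V, 44.0). With |JV| = 57.95, the foot of the radical line on JV is 21.38 from J and the perpendicular offset is √(32.5² − 21.38²) = 24.47. Taking the right-of-JV solution: B = (12.48, -12.37).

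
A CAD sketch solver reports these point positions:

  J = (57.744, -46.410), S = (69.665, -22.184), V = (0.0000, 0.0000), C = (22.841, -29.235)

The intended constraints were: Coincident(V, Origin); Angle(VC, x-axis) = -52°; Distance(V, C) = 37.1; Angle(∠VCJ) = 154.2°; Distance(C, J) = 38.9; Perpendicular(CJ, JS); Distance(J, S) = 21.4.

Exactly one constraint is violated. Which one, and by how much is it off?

Distance(J, S) = 21.4 — off by 5.60.

V = (0.00, 0.00) ✓; VC at -52.00° ✓; |VC| = 37.10 ✓; ∠VCJ = 154.2° ✓; |CJ| = 38.90 ✓; ∠(CJ, JS) = 90.00° ✓; |JS| = 27.00 ✗.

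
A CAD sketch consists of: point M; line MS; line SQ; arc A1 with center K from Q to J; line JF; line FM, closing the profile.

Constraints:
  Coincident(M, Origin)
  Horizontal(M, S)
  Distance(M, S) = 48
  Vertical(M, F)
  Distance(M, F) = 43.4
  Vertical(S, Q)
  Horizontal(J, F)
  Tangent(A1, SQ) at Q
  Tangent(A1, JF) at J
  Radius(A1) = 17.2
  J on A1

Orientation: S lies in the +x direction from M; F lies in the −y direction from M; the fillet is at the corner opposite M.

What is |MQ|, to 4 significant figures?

54.68

M is at the origin; M and S share the same y with |MS| = 48.0 and S on the +x side, so S = (48.00, 0.000). M and F share the same x with |MF| = 43.4 and F on the −y side, so F = (0.000, -43.40). The virtual corner opposite M is at (48.00, -43.40). Since A1 is tangent to SQ there, KQ ⟂ SQ and tangency of A1 to JF means the radius KJ is perpendicular to JF, with radius 17.2, so the center K sits 17.2 in from both sides at K = (30.80, -26.20). That places the tangent points at Q = (48.00, -26.20) on SQ and J = (30.80, -43.40) on JF. Then |MQ| = |Q − M| = 54.68.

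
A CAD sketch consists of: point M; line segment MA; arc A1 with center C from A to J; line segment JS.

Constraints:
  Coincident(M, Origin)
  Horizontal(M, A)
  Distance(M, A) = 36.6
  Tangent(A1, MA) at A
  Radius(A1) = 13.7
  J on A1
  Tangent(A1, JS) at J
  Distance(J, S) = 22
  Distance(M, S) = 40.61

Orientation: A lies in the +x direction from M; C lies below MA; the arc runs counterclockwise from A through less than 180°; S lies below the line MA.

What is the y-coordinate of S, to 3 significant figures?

-34.6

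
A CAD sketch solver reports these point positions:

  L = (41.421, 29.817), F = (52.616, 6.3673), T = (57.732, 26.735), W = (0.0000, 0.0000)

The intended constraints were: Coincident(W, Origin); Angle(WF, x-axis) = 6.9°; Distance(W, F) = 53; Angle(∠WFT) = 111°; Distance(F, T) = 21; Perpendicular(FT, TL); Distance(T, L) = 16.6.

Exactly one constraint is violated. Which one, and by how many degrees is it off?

Perpendicular(FT, TL) — off by 3.40°.

W = (0.00, 0.00) ✓; WF at 6.900° ✓; |WF| = 53.00 ✓; ∠WFT = 111.0° ✓; |FT| = 21.00 ✓; ∠(FT, TL) = 93.40° ✗; |TL| = 16.60 ✓.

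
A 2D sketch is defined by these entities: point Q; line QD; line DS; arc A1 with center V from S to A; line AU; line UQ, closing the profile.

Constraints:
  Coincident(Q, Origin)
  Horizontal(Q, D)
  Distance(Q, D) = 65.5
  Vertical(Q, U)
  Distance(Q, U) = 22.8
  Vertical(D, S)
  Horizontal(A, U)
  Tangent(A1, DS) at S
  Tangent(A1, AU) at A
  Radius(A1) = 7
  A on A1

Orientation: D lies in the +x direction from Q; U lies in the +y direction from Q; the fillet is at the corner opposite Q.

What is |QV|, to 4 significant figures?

60.60

Q and U share the same x with |QU| = 22.8 and U on the +y side, so U = (0.000, 22.80). The virtual corner opposite Q is at (65.50, 22.80). Since A1 is tangent to DS there, VS ⟂ DS and since A1 is tangent to AU there, VA ⟂ AU, with radius 7.0, so the center V sits 7.0 in from both sides at V = (58.50, 15.80). Then |QV| = |V − Q| = 60.60.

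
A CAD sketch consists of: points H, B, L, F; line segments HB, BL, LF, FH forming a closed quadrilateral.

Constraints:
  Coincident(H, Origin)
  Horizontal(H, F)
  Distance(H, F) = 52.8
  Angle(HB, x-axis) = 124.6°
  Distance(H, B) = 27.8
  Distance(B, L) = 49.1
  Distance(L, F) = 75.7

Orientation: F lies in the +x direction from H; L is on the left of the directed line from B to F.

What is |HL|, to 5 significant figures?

64.637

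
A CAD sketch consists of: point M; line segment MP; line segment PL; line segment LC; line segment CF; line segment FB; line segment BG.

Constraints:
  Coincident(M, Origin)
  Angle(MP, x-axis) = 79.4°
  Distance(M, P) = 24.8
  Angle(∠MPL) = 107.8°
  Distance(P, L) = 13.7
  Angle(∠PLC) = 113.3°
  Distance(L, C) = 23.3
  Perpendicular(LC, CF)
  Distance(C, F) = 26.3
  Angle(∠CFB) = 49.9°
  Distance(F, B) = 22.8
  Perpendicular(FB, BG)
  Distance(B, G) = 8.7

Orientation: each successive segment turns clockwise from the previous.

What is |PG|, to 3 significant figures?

18.5

M is at the origin; MP runs at 79.4° with length 24.8, so P = (4.56, 24.4). ∠MPL = 107.8° gives PL at 7.20° from the x-axis; with |PL| = 13.7, L = (18.2, 26.1). ∠PLC = 113.3° gives LC at -59.5° from the x-axis; with |LC| = 23.3, C = (30.0, 6.02). LC ⟂ CF, so CF runs at -150°; with |CF| = 26.3, F = (7.32, -7.33). ∠CFB = 49.9° gives FB at 80.4° from the x-axis; with |FB| = 22.8, B = (11.1, 15.2). FB ⟂ BG, so BG runs at -9.60°; with |BG| = 8.7, G = (19.7, 13.7). Then |PG| = |G − P| = 18.5.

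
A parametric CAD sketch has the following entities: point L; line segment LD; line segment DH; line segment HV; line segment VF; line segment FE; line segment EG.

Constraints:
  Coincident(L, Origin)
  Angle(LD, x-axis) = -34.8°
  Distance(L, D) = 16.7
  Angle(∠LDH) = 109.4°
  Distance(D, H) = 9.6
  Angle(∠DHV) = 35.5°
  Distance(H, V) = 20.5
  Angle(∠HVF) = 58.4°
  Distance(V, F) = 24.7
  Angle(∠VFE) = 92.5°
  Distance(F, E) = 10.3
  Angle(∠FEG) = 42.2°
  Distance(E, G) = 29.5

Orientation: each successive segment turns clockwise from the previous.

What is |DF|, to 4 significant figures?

15.47

∠DHV = 35.5° gives HV at 110.1° from the x-axis; with |HV| = 20.5, V = (4.119, 0.4652). ∠HVF = 58.4° gives VF at -11.50° from the x-axis; with |VF| = 24.7, F = (28.32, -4.459). Then |DF| = |F − D| = 15.47.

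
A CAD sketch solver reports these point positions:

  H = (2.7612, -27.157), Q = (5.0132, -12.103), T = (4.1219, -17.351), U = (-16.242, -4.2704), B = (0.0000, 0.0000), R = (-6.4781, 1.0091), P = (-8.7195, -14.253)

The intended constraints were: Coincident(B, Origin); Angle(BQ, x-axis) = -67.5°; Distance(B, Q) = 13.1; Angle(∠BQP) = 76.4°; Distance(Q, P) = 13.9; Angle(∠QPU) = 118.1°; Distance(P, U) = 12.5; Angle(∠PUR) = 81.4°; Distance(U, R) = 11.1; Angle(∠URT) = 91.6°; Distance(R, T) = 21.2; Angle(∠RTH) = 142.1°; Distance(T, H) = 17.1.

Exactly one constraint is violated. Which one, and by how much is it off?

Distance(T, H) = 17.1 — off by 7.20.

B = (0.00, 0.00) ✓; BQ at -67.50° ✓; |BQ| = 13.10 ✓; ∠BQP = 76.40° ✓; |QP| = 13.90 ✓; ∠QPU = 118.1° ✓; |PU| = 12.50 ✓; ∠PUR = 81.40° ✓; |UR| = 11.10 ✓; ∠URT = 91.60° ✓; |RT| = 21.20 ✓; ∠RTH = 142.1° ✓; |TH| = 9.900 ✗.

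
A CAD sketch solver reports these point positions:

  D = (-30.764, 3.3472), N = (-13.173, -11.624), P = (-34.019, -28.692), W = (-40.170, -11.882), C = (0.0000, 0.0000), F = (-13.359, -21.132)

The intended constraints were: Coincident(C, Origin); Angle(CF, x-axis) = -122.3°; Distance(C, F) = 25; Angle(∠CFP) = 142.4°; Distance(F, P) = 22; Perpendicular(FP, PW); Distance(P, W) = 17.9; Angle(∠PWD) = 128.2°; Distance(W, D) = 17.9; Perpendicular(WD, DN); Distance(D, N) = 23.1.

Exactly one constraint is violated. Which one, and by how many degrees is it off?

Perpendicular(WD, DN) — off by 8.70°.

C = (0.00, 0.00) ✓; CF at -122.3° ✓; |CF| = 25.00 ✓; ∠CFP = 142.4° ✓; |FP| = 22.00 ✓; ∠(FP, PW) = 90.00° ✓; |PW| = 17.90 ✓; ∠PWD = 128.2° ✓; |WD| = 17.90 ✓; ∠(WD, DN) = 98.70° ✗; |DN| = 23.10 ✓.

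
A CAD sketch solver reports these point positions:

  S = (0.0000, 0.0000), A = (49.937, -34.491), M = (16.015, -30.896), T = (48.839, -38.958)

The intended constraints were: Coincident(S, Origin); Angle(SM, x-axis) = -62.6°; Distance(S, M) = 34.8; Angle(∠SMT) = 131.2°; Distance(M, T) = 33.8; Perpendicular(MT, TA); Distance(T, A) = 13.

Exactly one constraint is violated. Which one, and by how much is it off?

Distance(T, A) = 13 — off by 8.40.

S = (0.00, 0.00) ✓; SM at -62.60° ✓; |SM| = 34.80 ✓; ∠SMT = 131.2° ✓; |MT| = 33.80 ✓; ∠(MT, TA) = 89.99° ✓; |TA| = 4.600 ✗.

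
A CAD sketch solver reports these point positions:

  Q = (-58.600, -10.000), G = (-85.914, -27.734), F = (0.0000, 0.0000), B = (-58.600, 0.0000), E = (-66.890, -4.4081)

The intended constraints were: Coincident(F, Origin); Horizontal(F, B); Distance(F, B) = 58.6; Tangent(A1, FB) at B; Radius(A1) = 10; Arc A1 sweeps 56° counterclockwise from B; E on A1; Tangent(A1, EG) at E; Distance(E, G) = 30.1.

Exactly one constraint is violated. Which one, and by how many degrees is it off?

Tangent(A1, EG) at E — off by 5.20°.

F = (0.00, 0.00) ✓; F.y = 0.00, B.y = 0.00 ✓; |FB| = 58.60 ✓; ∠(QB, BF) = 90.00° ✓; |QB| = 10.00 ✓; bearing(Q→E) − bearing(Q→B) = 56.00° ✓; |QE| = 10.00 ✓; ∠(QE, EG) = 95.20° ✗; |EG| = 30.10 ✓.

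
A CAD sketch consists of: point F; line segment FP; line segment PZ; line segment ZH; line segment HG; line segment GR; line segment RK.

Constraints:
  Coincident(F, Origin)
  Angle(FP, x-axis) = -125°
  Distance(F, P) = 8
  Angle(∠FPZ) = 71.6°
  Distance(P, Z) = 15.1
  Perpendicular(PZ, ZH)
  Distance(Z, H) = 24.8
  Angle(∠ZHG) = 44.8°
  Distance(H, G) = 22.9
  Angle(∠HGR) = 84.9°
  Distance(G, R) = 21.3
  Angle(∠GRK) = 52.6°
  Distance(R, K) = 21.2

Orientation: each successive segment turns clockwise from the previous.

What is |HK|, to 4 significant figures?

8.742

F is at the origin; FP runs at -125.0° with length 8.0, so P = (-4.589, -6.553). ∠FPZ = 71.6° gives PZ at 126.6° from the x-axis; with |PZ| = 15.1, Z = (-13.59, 5.569). PZ ⟂ ZH, so ZH runs at 36.60°; with |ZH| = 24.8, H = (6.318, 20.36). ∠ZHG = 44.8° gives HG at -98.60° from the x-axis; with |HG| = 22.9, G = (2.894, -2.287). ∠HGR = 84.9° gives GR at 166.3° from the x-axis; with |GR| = 21.3, R = (-17.80, 2.758). ∠GRK = 52.6° gives RK at 38.90° from the x-axis; with |RK| = 21.2, K = (-1.301, 16.07). Then |HK| = |K − H| = 8.742.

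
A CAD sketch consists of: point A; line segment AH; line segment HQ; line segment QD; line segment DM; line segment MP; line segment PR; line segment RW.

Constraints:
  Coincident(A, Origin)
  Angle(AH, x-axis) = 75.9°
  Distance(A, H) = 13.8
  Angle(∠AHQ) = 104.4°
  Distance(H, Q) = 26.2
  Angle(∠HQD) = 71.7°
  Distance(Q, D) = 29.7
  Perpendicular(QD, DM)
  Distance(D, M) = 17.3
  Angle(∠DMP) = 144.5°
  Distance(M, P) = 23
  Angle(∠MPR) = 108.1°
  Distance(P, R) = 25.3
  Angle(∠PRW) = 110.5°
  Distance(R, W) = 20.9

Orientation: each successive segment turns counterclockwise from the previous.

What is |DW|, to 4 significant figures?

39.37

∠MPR = 108.1° gives PR at 97.20° from the x-axis; with |PR| = 25.3, R = (9.727, 28.52). ∠PRW = 110.5° gives RW at 166.7° from the x-axis; with |RW| = 20.9, W = (-10.61, 33.33). Then |DW| = |W − D| = 39.37.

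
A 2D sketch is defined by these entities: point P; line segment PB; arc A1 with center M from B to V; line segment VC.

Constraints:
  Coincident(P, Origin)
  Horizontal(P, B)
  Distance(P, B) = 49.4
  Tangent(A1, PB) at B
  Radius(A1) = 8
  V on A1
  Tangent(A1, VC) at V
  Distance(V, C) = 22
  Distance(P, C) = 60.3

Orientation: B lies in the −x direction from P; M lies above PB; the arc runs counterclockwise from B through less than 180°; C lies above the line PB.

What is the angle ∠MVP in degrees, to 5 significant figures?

139.65°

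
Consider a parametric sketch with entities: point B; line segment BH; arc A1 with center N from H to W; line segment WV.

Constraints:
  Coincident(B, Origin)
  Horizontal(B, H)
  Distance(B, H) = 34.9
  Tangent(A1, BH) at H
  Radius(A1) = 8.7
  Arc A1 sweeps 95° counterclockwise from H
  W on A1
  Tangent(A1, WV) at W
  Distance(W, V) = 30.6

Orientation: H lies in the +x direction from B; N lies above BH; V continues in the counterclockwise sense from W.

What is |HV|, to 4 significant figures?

40.39

B is at the origin; BH is horizontal with |BH| = 34.9 and H on the +x side, so H = (34.90, 0.000). The tangent condition forces NH to be normal to BH, so N = H + (0, 8.7) = (34.90, 8.700). On A1, H sits at bearing -90° from N; a 95° counterclockwise sweep puts W at bearing 5°, so W = N + 8.7·(cos 5°, sin 5°) = (43.57, 9.458). Since A1 is tangent to WV there, NW ⟂ WV, so WV runs along (−sin 5°, cos 5°); with |WV| = 30.6, V = (40.90, 39.94). Then |HV| = |V − H| = 40.39.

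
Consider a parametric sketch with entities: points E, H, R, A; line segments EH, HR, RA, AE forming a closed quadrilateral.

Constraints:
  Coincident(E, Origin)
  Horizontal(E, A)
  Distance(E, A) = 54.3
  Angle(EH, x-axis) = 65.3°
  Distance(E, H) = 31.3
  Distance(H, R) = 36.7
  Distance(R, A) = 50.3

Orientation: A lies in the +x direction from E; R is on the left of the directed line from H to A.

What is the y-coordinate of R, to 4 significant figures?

49.11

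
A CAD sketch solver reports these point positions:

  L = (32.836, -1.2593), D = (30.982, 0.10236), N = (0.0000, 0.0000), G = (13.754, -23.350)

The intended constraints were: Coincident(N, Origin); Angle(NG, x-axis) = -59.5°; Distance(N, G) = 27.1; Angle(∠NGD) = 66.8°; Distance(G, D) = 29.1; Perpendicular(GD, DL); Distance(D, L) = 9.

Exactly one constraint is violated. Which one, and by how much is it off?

Distance(D, L) = 9 — off by 6.70.

N = (0.00, 0.00) ✓; NG at -59.50° ✓; |NG| = 27.10 ✓; ∠NGD = 66.80° ✓; |GD| = 29.10 ✓; ∠(GD, DL) = 89.99° ✓; |DL| = 2.300 ✗.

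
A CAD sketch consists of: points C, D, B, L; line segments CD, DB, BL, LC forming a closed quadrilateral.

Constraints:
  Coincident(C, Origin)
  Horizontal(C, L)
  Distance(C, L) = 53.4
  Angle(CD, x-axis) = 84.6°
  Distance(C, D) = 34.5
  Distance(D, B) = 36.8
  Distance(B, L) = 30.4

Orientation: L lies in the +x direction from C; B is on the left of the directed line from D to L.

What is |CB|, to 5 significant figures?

47.633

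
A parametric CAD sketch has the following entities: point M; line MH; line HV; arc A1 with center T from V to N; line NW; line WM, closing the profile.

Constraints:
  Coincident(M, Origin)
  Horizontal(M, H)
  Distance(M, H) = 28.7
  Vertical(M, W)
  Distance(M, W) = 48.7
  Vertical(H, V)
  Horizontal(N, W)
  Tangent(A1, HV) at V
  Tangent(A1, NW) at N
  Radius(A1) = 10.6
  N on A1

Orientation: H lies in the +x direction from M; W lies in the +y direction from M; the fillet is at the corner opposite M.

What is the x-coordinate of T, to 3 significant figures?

18.1

M is at the origin; MH is horizontal with |MH| = 28.7 and H on the +x side, so H = (28.7, 0.00). MW is vertical with |MW| = 48.7 and W on the +y side, so W = (0.00, 48.7). The virtual corner opposite M is at (28.7, 48.7). The tangent condition forces TV to be normal to HV and A1 meets NW tangentially, so TN is at right angles to NW, with radius 10.6, so the center T sits 10.6 in from both sides at T = (18.1, 38.1). So T.x = 18.1.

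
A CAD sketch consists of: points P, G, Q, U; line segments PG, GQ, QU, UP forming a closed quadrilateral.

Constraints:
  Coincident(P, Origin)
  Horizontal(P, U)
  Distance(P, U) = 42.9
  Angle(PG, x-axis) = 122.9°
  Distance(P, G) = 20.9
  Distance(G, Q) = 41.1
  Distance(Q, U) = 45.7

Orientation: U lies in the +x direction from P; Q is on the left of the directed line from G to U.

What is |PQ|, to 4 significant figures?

46.66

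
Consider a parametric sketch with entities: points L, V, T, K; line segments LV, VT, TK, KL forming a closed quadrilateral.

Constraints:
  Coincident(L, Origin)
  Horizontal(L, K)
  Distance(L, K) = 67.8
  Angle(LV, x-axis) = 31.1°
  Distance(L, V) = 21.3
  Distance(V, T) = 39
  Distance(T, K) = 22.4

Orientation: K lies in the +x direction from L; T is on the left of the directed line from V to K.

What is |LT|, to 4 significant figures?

59.55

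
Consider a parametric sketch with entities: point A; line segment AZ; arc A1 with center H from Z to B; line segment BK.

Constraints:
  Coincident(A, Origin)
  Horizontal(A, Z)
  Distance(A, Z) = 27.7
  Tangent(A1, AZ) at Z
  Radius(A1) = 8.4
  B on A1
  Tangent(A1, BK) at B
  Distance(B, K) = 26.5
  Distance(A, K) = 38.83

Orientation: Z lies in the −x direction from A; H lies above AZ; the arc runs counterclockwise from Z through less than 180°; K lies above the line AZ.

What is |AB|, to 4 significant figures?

20.89

A is at the origin; A and Z share the same y with |AZ| = 27.7 and Z on the −x side, so Z = (-27.70, 0.000). The tangent condition forces HZ to be normal to AZ, so H = Z + (0, 8.4) = (-27.70, 8.400). Since HB ⟂ BK (tangency), |HK| = √(8.4² + 26.5²) = 27.80 regardless of where B sits on A1. So K lies on both circle(A, 38.83) and circle(H, 27.80); the above-AZ intersection is K = (-17.95, 34.43). B is the foot of the tangent from K: B = (-19.31, 7.968).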